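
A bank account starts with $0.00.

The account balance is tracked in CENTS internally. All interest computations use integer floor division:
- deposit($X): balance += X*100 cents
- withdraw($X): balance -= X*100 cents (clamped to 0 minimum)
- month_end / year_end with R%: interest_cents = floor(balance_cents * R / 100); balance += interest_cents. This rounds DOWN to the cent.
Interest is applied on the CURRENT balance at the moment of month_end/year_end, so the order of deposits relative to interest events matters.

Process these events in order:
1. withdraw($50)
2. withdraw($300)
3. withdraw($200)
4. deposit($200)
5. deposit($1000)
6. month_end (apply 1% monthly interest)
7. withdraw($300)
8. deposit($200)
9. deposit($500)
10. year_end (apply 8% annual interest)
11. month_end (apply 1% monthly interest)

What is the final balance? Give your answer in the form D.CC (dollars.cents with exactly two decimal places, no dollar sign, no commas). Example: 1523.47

Answer: 1758.36

Derivation:
After 1 (withdraw($50)): balance=$0.00 total_interest=$0.00
After 2 (withdraw($300)): balance=$0.00 total_interest=$0.00
After 3 (withdraw($200)): balance=$0.00 total_interest=$0.00
After 4 (deposit($200)): balance=$200.00 total_interest=$0.00
After 5 (deposit($1000)): balance=$1200.00 total_interest=$0.00
After 6 (month_end (apply 1% monthly interest)): balance=$1212.00 total_interest=$12.00
After 7 (withdraw($300)): balance=$912.00 total_interest=$12.00
After 8 (deposit($200)): balance=$1112.00 total_interest=$12.00
After 9 (deposit($500)): balance=$1612.00 total_interest=$12.00
After 10 (year_end (apply 8% annual interest)): balance=$1740.96 total_interest=$140.96
After 11 (month_end (apply 1% monthly interest)): balance=$1758.36 total_interest=$158.36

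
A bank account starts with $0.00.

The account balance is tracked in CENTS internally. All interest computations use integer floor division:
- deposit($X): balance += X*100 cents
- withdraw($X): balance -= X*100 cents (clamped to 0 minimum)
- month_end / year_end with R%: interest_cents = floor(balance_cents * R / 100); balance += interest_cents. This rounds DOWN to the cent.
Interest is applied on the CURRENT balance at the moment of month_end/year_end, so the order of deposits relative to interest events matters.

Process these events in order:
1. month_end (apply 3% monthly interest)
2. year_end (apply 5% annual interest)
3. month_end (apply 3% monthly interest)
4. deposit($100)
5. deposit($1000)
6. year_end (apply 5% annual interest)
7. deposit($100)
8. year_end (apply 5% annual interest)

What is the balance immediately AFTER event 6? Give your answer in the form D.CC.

After 1 (month_end (apply 3% monthly interest)): balance=$0.00 total_interest=$0.00
After 2 (year_end (apply 5% annual interest)): balance=$0.00 total_interest=$0.00
After 3 (month_end (apply 3% monthly interest)): balance=$0.00 total_interest=$0.00
After 4 (deposit($100)): balance=$100.00 total_interest=$0.00
After 5 (deposit($1000)): balance=$1100.00 total_interest=$0.00
After 6 (year_end (apply 5% annual interest)): balance=$1155.00 total_interest=$55.00

Answer: 1155.00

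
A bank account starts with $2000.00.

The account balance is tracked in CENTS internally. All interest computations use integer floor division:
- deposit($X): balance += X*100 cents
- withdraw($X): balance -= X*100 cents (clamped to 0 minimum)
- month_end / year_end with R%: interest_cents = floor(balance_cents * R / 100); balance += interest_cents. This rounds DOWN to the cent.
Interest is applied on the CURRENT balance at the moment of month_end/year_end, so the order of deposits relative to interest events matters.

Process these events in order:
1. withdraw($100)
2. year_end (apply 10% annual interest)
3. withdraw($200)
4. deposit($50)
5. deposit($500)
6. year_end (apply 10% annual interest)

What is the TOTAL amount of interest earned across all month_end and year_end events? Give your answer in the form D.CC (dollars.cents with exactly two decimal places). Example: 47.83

After 1 (withdraw($100)): balance=$1900.00 total_interest=$0.00
After 2 (year_end (apply 10% annual interest)): balance=$2090.00 total_interest=$190.00
After 3 (withdraw($200)): balance=$1890.00 total_interest=$190.00
After 4 (deposit($50)): balance=$1940.00 total_interest=$190.00
After 5 (deposit($500)): balance=$2440.00 total_interest=$190.00
After 6 (year_end (apply 10% annual interest)): balance=$2684.00 total_interest=$434.00

Answer: 434.00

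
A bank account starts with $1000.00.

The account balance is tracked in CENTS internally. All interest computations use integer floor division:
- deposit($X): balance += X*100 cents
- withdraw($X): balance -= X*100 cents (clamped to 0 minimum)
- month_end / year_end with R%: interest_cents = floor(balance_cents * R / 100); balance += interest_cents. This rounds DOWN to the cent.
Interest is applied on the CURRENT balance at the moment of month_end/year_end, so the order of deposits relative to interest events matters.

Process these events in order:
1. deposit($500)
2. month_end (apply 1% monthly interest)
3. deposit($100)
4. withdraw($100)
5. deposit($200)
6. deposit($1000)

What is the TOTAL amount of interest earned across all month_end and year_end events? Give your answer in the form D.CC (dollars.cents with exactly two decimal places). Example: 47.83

Answer: 15.00

Derivation:
After 1 (deposit($500)): balance=$1500.00 total_interest=$0.00
After 2 (month_end (apply 1% monthly interest)): balance=$1515.00 total_interest=$15.00
After 3 (deposit($100)): balance=$1615.00 total_interest=$15.00
After 4 (withdraw($100)): balance=$1515.00 total_interest=$15.00
After 5 (deposit($200)): balance=$1715.00 total_interest=$15.00
After 6 (deposit($1000)): balance=$2715.00 total_interest=$15.00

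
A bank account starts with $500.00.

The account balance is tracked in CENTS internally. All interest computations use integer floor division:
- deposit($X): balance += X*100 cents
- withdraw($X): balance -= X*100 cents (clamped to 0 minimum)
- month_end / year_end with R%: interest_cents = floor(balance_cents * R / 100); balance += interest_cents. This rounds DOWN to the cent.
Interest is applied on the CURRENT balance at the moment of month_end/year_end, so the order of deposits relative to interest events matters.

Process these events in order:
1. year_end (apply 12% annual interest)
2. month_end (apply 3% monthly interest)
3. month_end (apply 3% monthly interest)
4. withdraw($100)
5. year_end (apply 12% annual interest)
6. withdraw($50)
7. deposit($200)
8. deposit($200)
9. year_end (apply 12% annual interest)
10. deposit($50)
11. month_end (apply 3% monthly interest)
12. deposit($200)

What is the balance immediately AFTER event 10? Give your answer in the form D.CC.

Answer: 1061.79

Derivation:
After 1 (year_end (apply 12% annual interest)): balance=$560.00 total_interest=$60.00
After 2 (month_end (apply 3% monthly interest)): balance=$576.80 total_interest=$76.80
After 3 (month_end (apply 3% monthly interest)): balance=$594.10 total_interest=$94.10
After 4 (withdraw($100)): balance=$494.10 total_interest=$94.10
After 5 (year_end (apply 12% annual interest)): balance=$553.39 total_interest=$153.39
After 6 (withdraw($50)): balance=$503.39 total_interest=$153.39
After 7 (deposit($200)): balance=$703.39 total_interest=$153.39
After 8 (deposit($200)): balance=$903.39 total_interest=$153.39
After 9 (year_end (apply 12% annual interest)): balance=$1011.79 total_interest=$261.79
After 10 (deposit($50)): balance=$1061.79 total_interest=$261.79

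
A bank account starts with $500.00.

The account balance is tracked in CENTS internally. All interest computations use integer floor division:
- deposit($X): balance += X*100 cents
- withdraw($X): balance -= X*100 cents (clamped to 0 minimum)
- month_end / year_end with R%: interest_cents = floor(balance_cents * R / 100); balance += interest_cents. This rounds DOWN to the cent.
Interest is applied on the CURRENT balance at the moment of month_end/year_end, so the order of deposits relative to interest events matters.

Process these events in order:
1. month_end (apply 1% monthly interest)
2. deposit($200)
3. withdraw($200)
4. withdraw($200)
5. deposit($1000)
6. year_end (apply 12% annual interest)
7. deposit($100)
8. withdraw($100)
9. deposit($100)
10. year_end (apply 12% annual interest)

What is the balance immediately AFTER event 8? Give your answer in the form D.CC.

After 1 (month_end (apply 1% monthly interest)): balance=$505.00 total_interest=$5.00
After 2 (deposit($200)): balance=$705.00 total_interest=$5.00
After 3 (withdraw($200)): balance=$505.00 total_interest=$5.00
After 4 (withdraw($200)): balance=$305.00 total_interest=$5.00
After 5 (deposit($1000)): balance=$1305.00 total_interest=$5.00
After 6 (year_end (apply 12% annual interest)): balance=$1461.60 total_interest=$161.60
After 7 (deposit($100)): balance=$1561.60 total_interest=$161.60
After 8 (withdraw($100)): balance=$1461.60 total_interest=$161.60

Answer: 1461.60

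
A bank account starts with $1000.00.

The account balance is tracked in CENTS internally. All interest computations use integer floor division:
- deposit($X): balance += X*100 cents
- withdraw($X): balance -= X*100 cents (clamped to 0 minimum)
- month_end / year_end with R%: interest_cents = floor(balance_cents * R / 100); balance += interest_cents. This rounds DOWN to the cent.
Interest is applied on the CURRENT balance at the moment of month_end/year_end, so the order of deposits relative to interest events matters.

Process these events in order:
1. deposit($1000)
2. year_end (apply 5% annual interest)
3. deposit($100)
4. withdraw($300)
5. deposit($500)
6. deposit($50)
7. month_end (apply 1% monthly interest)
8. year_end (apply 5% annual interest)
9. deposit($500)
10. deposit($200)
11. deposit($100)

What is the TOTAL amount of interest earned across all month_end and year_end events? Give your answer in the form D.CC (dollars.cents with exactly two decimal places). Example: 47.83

After 1 (deposit($1000)): balance=$2000.00 total_interest=$0.00
After 2 (year_end (apply 5% annual interest)): balance=$2100.00 total_interest=$100.00
After 3 (deposit($100)): balance=$2200.00 total_interest=$100.00
After 4 (withdraw($300)): balance=$1900.00 total_interest=$100.00
After 5 (deposit($500)): balance=$2400.00 total_interest=$100.00
After 6 (deposit($50)): balance=$2450.00 total_interest=$100.00
After 7 (month_end (apply 1% monthly interest)): balance=$2474.50 total_interest=$124.50
After 8 (year_end (apply 5% annual interest)): balance=$2598.22 total_interest=$248.22
After 9 (deposit($500)): balance=$3098.22 total_interest=$248.22
After 10 (deposit($200)): balance=$3298.22 total_interest=$248.22
After 11 (deposit($100)): balance=$3398.22 total_interest=$248.22

Answer: 248.22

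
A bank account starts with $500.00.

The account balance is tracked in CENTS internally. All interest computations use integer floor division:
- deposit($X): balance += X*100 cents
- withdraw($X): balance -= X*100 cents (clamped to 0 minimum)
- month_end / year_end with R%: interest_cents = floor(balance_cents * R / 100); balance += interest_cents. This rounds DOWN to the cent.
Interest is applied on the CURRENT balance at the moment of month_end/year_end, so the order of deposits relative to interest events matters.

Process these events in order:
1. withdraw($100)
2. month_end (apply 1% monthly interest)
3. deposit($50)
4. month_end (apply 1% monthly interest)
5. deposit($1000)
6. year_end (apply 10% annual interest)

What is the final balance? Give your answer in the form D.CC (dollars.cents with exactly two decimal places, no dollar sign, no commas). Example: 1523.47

After 1 (withdraw($100)): balance=$400.00 total_interest=$0.00
After 2 (month_end (apply 1% monthly interest)): balance=$404.00 total_interest=$4.00
After 3 (deposit($50)): balance=$454.00 total_interest=$4.00
After 4 (month_end (apply 1% monthly interest)): balance=$458.54 total_interest=$8.54
After 5 (deposit($1000)): balance=$1458.54 total_interest=$8.54
After 6 (year_end (apply 10% annual interest)): balance=$1604.39 total_interest=$154.39

Answer: 1604.39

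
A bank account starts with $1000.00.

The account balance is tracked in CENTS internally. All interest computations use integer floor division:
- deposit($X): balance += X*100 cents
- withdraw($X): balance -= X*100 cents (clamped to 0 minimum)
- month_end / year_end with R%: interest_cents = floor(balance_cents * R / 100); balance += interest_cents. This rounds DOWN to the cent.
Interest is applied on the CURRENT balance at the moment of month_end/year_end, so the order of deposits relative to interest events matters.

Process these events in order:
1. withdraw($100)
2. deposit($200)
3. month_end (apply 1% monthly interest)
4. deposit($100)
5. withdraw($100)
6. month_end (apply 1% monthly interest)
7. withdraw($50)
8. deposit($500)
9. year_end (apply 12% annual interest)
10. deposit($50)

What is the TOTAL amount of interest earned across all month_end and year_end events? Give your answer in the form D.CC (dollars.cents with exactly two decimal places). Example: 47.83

Answer: 210.76

Derivation:
After 1 (withdraw($100)): balance=$900.00 total_interest=$0.00
After 2 (deposit($200)): balance=$1100.00 total_interest=$0.00
After 3 (month_end (apply 1% monthly interest)): balance=$1111.00 total_interest=$11.00
After 4 (deposit($100)): balance=$1211.00 total_interest=$11.00
After 5 (withdraw($100)): balance=$1111.00 total_interest=$11.00
After 6 (month_end (apply 1% monthly interest)): balance=$1122.11 total_interest=$22.11
After 7 (withdraw($50)): balance=$1072.11 total_interest=$22.11
After 8 (deposit($500)): balance=$1572.11 total_interest=$22.11
After 9 (year_end (apply 12% annual interest)): balance=$1760.76 total_interest=$210.76
After 10 (deposit($50)): balance=$1810.76 total_interest=$210.76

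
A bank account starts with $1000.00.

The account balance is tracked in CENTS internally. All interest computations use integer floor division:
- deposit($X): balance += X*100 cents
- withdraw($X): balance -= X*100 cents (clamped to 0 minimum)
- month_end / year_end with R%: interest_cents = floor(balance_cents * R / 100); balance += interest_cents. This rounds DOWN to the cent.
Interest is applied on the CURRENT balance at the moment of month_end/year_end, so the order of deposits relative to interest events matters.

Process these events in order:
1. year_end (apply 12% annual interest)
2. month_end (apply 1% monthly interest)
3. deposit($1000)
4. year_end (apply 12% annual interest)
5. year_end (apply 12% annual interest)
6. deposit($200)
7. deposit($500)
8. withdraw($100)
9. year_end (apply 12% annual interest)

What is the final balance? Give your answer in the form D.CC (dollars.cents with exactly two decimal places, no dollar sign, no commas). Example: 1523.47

Answer: 3666.17

Derivation:
After 1 (year_end (apply 12% annual interest)): balance=$1120.00 total_interest=$120.00
After 2 (month_end (apply 1% monthly interest)): balance=$1131.20 total_interest=$131.20
After 3 (deposit($1000)): balance=$2131.20 total_interest=$131.20
After 4 (year_end (apply 12% annual interest)): balance=$2386.94 total_interest=$386.94
After 5 (year_end (apply 12% annual interest)): balance=$2673.37 total_interest=$673.37
After 6 (deposit($200)): balance=$2873.37 total_interest=$673.37
After 7 (deposit($500)): balance=$3373.37 total_interest=$673.37
After 8 (withdraw($100)): balance=$3273.37 total_interest=$673.37
After 9 (year_end (apply 12% annual interest)): balance=$3666.17 total_interest=$1066.17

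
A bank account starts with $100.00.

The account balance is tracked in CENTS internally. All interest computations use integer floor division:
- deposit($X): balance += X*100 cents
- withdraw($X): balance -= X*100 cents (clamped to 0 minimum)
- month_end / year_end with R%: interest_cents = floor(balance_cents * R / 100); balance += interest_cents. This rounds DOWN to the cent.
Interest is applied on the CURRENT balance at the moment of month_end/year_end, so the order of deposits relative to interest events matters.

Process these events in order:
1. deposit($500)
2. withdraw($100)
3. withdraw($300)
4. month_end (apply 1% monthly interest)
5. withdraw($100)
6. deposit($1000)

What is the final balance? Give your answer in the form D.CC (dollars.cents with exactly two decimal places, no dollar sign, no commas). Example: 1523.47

Answer: 1102.00

Derivation:
After 1 (deposit($500)): balance=$600.00 total_interest=$0.00
After 2 (withdraw($100)): balance=$500.00 total_interest=$0.00
After 3 (withdraw($300)): balance=$200.00 total_interest=$0.00
After 4 (month_end (apply 1% monthly interest)): balance=$202.00 total_interest=$2.00
After 5 (withdraw($100)): balance=$102.00 total_interest=$2.00
After 6 (deposit($1000)): balance=$1102.00 total_interest=$2.00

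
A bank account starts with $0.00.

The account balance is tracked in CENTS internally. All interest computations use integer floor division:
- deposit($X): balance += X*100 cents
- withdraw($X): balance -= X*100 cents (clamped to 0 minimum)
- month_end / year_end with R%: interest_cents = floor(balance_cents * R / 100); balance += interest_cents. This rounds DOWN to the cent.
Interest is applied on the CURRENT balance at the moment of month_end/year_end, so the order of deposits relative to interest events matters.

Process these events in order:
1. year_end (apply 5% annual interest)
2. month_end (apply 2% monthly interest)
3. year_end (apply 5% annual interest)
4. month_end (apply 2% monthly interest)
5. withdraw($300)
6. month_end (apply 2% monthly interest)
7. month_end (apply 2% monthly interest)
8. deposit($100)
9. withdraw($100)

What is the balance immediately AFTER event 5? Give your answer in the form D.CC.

Answer: 0.00

Derivation:
After 1 (year_end (apply 5% annual interest)): balance=$0.00 total_interest=$0.00
After 2 (month_end (apply 2% monthly interest)): balance=$0.00 total_interest=$0.00
After 3 (year_end (apply 5% annual interest)): balance=$0.00 total_interest=$0.00
After 4 (month_end (apply 2% monthly interest)): balance=$0.00 total_interest=$0.00
After 5 (withdraw($300)): balance=$0.00 total_interest=$0.00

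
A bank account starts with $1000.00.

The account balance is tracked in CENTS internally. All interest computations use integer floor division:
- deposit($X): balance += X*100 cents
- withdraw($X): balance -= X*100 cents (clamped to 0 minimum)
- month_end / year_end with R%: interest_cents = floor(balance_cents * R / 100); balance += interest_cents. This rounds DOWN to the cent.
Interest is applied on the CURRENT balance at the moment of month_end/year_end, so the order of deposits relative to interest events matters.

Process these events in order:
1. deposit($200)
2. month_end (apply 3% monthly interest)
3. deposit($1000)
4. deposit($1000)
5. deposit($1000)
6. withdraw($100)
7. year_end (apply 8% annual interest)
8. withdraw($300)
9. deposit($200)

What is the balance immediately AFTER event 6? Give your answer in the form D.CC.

After 1 (deposit($200)): balance=$1200.00 total_interest=$0.00
After 2 (month_end (apply 3% monthly interest)): balance=$1236.00 total_interest=$36.00
After 3 (deposit($1000)): balance=$2236.00 total_interest=$36.00
After 4 (deposit($1000)): balance=$3236.00 total_interest=$36.00
After 5 (deposit($1000)): balance=$4236.00 total_interest=$36.00
After 6 (withdraw($100)): balance=$4136.00 total_interest=$36.00

Answer: 4136.00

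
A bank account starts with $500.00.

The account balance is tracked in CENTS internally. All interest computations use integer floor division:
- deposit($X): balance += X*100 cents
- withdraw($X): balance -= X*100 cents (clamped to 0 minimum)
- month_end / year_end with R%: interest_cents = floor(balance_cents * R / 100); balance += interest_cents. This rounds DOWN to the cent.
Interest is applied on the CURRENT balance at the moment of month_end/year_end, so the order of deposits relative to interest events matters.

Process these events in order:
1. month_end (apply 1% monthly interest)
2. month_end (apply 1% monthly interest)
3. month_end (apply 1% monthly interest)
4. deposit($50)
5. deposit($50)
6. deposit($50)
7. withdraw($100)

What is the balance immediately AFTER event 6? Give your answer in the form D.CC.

Answer: 665.15

Derivation:
After 1 (month_end (apply 1% monthly interest)): balance=$505.00 total_interest=$5.00
After 2 (month_end (apply 1% monthly interest)): balance=$510.05 total_interest=$10.05
After 3 (month_end (apply 1% monthly interest)): balance=$515.15 total_interest=$15.15
After 4 (deposit($50)): balance=$565.15 total_interest=$15.15
After 5 (deposit($50)): balance=$615.15 total_interest=$15.15
After 6 (deposit($50)): balance=$665.15 total_interest=$15.15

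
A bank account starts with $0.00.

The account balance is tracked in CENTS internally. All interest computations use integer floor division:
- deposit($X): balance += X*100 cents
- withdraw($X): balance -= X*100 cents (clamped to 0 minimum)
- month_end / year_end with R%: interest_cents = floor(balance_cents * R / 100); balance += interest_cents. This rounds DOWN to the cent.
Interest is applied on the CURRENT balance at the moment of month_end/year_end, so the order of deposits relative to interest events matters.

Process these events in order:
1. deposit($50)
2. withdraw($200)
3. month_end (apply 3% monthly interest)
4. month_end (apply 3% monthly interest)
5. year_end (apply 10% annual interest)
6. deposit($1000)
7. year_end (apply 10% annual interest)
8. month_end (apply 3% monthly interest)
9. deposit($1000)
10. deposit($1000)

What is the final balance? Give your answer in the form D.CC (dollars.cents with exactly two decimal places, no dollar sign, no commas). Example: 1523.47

After 1 (deposit($50)): balance=$50.00 total_interest=$0.00
After 2 (withdraw($200)): balance=$0.00 total_interest=$0.00
After 3 (month_end (apply 3% monthly interest)): balance=$0.00 total_interest=$0.00
After 4 (month_end (apply 3% monthly interest)): balance=$0.00 total_interest=$0.00
After 5 (year_end (apply 10% annual interest)): balance=$0.00 total_interest=$0.00
After 6 (deposit($1000)): balance=$1000.00 total_interest=$0.00
After 7 (year_end (apply 10% annual interest)): balance=$1100.00 total_interest=$100.00
After 8 (month_end (apply 3% monthly interest)): balance=$1133.00 total_interest=$133.00
After 9 (deposit($1000)): balance=$2133.00 total_interest=$133.00
After 10 (deposit($1000)): balance=$3133.00 total_interest=$133.00

Answer: 3133.00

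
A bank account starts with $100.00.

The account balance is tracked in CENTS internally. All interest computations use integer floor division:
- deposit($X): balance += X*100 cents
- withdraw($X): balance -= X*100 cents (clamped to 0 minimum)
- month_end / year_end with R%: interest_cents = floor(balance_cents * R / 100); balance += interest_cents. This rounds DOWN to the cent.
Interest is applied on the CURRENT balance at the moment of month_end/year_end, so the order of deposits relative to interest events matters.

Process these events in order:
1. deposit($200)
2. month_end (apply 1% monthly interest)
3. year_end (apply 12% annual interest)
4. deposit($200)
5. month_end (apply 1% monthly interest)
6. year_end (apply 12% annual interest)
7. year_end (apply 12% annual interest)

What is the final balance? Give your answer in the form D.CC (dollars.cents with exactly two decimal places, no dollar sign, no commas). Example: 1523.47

Answer: 683.33

Derivation:
After 1 (deposit($200)): balance=$300.00 total_interest=$0.00
After 2 (month_end (apply 1% monthly interest)): balance=$303.00 total_interest=$3.00
After 3 (year_end (apply 12% annual interest)): balance=$339.36 total_interest=$39.36
After 4 (deposit($200)): balance=$539.36 total_interest=$39.36
After 5 (month_end (apply 1% monthly interest)): balance=$544.75 total_interest=$44.75
After 6 (year_end (apply 12% annual interest)): balance=$610.12 total_interest=$110.12
After 7 (year_end (apply 12% annual interest)): balance=$683.33 total_interest=$183.33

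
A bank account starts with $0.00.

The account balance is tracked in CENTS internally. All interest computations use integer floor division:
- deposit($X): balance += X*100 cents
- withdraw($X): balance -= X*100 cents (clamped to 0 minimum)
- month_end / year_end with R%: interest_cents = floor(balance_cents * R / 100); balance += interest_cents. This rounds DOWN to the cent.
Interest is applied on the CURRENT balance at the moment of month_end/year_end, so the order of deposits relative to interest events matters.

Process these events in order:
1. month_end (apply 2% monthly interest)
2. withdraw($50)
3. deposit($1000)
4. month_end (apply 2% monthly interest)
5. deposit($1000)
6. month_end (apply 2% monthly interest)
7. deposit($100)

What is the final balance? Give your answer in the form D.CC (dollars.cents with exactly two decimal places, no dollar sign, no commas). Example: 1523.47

Answer: 2160.40

Derivation:
After 1 (month_end (apply 2% monthly interest)): balance=$0.00 total_interest=$0.00
After 2 (withdraw($50)): balance=$0.00 total_interest=$0.00
After 3 (deposit($1000)): balance=$1000.00 total_interest=$0.00
After 4 (month_end (apply 2% monthly interest)): balance=$1020.00 total_interest=$20.00
After 5 (deposit($1000)): balance=$2020.00 total_interest=$20.00
After 6 (month_end (apply 2% monthly interest)): balance=$2060.40 total_interest=$60.40
After 7 (deposit($100)): balance=$2160.40 total_interest=$60.40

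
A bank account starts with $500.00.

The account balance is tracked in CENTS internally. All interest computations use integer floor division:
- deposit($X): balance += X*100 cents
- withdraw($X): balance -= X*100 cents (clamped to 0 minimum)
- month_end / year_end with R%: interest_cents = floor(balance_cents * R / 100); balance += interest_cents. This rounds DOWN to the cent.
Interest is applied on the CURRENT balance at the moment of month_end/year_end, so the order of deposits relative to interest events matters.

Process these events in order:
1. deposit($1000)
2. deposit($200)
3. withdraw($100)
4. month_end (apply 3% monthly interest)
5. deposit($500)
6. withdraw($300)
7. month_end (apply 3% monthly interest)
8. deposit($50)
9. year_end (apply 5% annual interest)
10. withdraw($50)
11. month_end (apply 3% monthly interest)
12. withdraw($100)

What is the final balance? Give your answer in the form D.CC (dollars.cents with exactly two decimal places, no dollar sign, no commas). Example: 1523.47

Answer: 1961.14

Derivation:
After 1 (deposit($1000)): balance=$1500.00 total_interest=$0.00
After 2 (deposit($200)): balance=$1700.00 total_interest=$0.00
After 3 (withdraw($100)): balance=$1600.00 total_interest=$0.00
After 4 (month_end (apply 3% monthly interest)): balance=$1648.00 total_interest=$48.00
After 5 (deposit($500)): balance=$2148.00 total_interest=$48.00
After 6 (withdraw($300)): balance=$1848.00 total_interest=$48.00
After 7 (month_end (apply 3% monthly interest)): balance=$1903.44 total_interest=$103.44
After 8 (deposit($50)): balance=$1953.44 total_interest=$103.44
After 9 (year_end (apply 5% annual interest)): balance=$2051.11 total_interest=$201.11
After 10 (withdraw($50)): balance=$2001.11 total_interest=$201.11
After 11 (month_end (apply 3% monthly interest)): balance=$2061.14 total_interest=$261.14
After 12 (withdraw($100)): balance=$1961.14 total_interest=$261.14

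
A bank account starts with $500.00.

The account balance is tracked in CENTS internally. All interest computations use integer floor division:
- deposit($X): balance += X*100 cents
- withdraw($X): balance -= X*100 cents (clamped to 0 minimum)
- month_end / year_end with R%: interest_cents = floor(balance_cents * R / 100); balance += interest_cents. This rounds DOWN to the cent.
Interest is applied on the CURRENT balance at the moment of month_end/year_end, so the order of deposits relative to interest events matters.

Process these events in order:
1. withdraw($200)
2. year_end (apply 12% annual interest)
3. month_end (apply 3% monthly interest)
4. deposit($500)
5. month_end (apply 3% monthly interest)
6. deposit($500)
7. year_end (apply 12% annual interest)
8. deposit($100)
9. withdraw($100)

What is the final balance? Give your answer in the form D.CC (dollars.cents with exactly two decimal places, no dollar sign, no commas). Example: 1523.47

After 1 (withdraw($200)): balance=$300.00 total_interest=$0.00
After 2 (year_end (apply 12% annual interest)): balance=$336.00 total_interest=$36.00
After 3 (month_end (apply 3% monthly interest)): balance=$346.08 total_interest=$46.08
After 4 (deposit($500)): balance=$846.08 total_interest=$46.08
After 5 (month_end (apply 3% monthly interest)): balance=$871.46 total_interest=$71.46
After 6 (deposit($500)): balance=$1371.46 total_interest=$71.46
After 7 (year_end (apply 12% annual interest)): balance=$1536.03 total_interest=$236.03
After 8 (deposit($100)): balance=$1636.03 total_interest=$236.03
After 9 (withdraw($100)): balance=$1536.03 total_interest=$236.03

Answer: 1536.03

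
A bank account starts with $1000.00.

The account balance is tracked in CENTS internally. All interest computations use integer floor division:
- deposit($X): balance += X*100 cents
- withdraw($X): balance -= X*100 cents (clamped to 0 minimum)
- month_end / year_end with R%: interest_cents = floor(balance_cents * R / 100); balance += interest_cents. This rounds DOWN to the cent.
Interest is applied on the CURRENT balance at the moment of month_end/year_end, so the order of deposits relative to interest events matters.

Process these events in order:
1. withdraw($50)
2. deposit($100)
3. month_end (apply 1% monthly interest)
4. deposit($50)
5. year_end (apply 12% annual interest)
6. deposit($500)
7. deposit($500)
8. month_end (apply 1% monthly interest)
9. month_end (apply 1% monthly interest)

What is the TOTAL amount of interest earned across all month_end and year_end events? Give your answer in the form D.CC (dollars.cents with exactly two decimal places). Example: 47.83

Answer: 188.85

Derivation:
After 1 (withdraw($50)): balance=$950.00 total_interest=$0.00
After 2 (deposit($100)): balance=$1050.00 total_interest=$0.00
After 3 (month_end (apply 1% monthly interest)): balance=$1060.50 total_interest=$10.50
After 4 (deposit($50)): balance=$1110.50 total_interest=$10.50
After 5 (year_end (apply 12% annual interest)): balance=$1243.76 total_interest=$143.76
After 6 (deposit($500)): balance=$1743.76 total_interest=$143.76
After 7 (deposit($500)): balance=$2243.76 total_interest=$143.76
After 8 (month_end (apply 1% monthly interest)): balance=$2266.19 total_interest=$166.19
After 9 (month_end (apply 1% monthly interest)): balance=$2288.85 total_interest=$188.85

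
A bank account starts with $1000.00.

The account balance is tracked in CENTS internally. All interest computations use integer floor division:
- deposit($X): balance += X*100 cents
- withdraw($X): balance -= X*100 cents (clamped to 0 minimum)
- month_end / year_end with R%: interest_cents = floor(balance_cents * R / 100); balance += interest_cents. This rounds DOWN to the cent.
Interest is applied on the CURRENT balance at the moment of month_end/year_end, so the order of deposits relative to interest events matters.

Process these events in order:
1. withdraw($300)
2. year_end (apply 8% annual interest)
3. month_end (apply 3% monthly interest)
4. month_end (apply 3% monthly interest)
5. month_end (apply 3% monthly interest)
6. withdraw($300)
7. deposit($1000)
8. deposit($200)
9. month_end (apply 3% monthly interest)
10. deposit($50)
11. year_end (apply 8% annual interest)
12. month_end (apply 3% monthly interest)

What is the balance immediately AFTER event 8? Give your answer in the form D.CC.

Answer: 1726.10

Derivation:
After 1 (withdraw($300)): balance=$700.00 total_interest=$0.00
After 2 (year_end (apply 8% annual interest)): balance=$756.00 total_interest=$56.00
After 3 (month_end (apply 3% monthly interest)): balance=$778.68 total_interest=$78.68
After 4 (month_end (apply 3% monthly interest)): balance=$802.04 total_interest=$102.04
After 5 (month_end (apply 3% monthly interest)): balance=$826.10 total_interest=$126.10
After 6 (withdraw($300)): balance=$526.10 total_interest=$126.10
After 7 (deposit($1000)): balance=$1526.10 total_interest=$126.10
After 8 (deposit($200)): balance=$1726.10 total_interest=$126.10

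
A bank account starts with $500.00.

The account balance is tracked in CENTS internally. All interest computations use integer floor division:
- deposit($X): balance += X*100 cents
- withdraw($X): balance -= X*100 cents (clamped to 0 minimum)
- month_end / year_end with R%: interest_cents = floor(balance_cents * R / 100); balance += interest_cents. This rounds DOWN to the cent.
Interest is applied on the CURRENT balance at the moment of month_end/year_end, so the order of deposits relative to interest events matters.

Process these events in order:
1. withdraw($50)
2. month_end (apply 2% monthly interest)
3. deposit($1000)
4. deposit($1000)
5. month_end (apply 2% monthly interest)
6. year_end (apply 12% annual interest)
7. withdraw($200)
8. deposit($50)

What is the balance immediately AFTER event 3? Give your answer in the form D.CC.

Answer: 1459.00

Derivation:
After 1 (withdraw($50)): balance=$450.00 total_interest=$0.00
After 2 (month_end (apply 2% monthly interest)): balance=$459.00 total_interest=$9.00
After 3 (deposit($1000)): balance=$1459.00 total_interest=$9.00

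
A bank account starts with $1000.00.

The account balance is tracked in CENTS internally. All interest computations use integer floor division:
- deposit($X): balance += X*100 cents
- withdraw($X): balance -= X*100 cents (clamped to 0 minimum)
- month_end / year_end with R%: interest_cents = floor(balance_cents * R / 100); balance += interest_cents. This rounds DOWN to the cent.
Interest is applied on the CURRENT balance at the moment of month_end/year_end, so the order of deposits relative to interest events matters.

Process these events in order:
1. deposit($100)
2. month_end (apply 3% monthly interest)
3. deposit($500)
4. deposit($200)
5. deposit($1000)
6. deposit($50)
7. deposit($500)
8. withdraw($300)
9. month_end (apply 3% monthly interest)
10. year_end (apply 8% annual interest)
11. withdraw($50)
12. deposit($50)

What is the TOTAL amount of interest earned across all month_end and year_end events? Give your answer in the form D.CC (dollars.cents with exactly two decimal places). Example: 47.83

Answer: 379.52

Derivation:
After 1 (deposit($100)): balance=$1100.00 total_interest=$0.00
After 2 (month_end (apply 3% monthly interest)): balance=$1133.00 total_interest=$33.00
After 3 (deposit($500)): balance=$1633.00 total_interest=$33.00
After 4 (deposit($200)): balance=$1833.00 total_interest=$33.00
After 5 (deposit($1000)): balance=$2833.00 total_interest=$33.00
After 6 (deposit($50)): balance=$2883.00 total_interest=$33.00
After 7 (deposit($500)): balance=$3383.00 total_interest=$33.00
After 8 (withdraw($300)): balance=$3083.00 total_interest=$33.00
After 9 (month_end (apply 3% monthly interest)): balance=$3175.49 total_interest=$125.49
After 10 (year_end (apply 8% annual interest)): balance=$3429.52 total_interest=$379.52
After 11 (withdraw($50)): balance=$3379.52 total_interest=$379.52
After 12 (deposit($50)): balance=$3429.52 total_interest=$379.52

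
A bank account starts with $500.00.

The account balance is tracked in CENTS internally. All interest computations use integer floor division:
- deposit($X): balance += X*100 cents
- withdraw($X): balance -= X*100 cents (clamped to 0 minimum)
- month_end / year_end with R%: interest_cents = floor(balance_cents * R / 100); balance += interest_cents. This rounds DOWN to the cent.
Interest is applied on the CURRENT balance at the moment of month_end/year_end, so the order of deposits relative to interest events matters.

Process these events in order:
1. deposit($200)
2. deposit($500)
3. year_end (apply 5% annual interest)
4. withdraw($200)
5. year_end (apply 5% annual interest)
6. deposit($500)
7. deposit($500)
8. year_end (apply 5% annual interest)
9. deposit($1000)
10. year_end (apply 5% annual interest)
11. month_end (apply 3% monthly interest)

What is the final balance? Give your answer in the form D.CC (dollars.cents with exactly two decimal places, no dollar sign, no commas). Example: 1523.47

Answer: 3480.96

Derivation:
After 1 (deposit($200)): balance=$700.00 total_interest=$0.00
After 2 (deposit($500)): balance=$1200.00 total_interest=$0.00
After 3 (year_end (apply 5% annual interest)): balance=$1260.00 total_interest=$60.00
After 4 (withdraw($200)): balance=$1060.00 total_interest=$60.00
After 5 (year_end (apply 5% annual interest)): balance=$1113.00 total_interest=$113.00
After 6 (deposit($500)): balance=$1613.00 total_interest=$113.00
After 7 (deposit($500)): balance=$2113.00 total_interest=$113.00
After 8 (year_end (apply 5% annual interest)): balance=$2218.65 total_interest=$218.65
After 9 (deposit($1000)): balance=$3218.65 total_interest=$218.65
After 10 (year_end (apply 5% annual interest)): balance=$3379.58 total_interest=$379.58
After 11 (month_end (apply 3% monthly interest)): balance=$3480.96 total_interest=$480.96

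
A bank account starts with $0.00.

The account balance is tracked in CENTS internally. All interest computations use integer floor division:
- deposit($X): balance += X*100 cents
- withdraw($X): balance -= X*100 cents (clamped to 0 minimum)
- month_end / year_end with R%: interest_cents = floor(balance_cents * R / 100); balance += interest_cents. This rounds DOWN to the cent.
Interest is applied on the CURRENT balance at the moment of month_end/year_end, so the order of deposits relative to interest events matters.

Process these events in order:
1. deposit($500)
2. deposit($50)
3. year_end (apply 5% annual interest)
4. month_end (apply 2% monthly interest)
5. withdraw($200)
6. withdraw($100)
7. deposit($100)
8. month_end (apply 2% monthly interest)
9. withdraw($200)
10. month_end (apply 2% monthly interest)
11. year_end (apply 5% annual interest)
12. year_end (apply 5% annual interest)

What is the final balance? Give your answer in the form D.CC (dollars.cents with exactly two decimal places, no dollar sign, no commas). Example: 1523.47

Answer: 221.32

Derivation:
After 1 (deposit($500)): balance=$500.00 total_interest=$0.00
After 2 (deposit($50)): balance=$550.00 total_interest=$0.00
After 3 (year_end (apply 5% annual interest)): balance=$577.50 total_interest=$27.50
After 4 (month_end (apply 2% monthly interest)): balance=$589.05 total_interest=$39.05
After 5 (withdraw($200)): balance=$389.05 total_interest=$39.05
After 6 (withdraw($100)): balance=$289.05 total_interest=$39.05
After 7 (deposit($100)): balance=$389.05 total_interest=$39.05
After 8 (month_end (apply 2% monthly interest)): balance=$396.83 total_interest=$46.83
After 9 (withdraw($200)): balance=$196.83 total_interest=$46.83
After 10 (month_end (apply 2% monthly interest)): balance=$200.76 total_interest=$50.76
After 11 (year_end (apply 5% annual interest)): balance=$210.79 total_interest=$60.79
After 12 (year_end (apply 5% annual interest)): balance=$221.32 total_interest=$71.32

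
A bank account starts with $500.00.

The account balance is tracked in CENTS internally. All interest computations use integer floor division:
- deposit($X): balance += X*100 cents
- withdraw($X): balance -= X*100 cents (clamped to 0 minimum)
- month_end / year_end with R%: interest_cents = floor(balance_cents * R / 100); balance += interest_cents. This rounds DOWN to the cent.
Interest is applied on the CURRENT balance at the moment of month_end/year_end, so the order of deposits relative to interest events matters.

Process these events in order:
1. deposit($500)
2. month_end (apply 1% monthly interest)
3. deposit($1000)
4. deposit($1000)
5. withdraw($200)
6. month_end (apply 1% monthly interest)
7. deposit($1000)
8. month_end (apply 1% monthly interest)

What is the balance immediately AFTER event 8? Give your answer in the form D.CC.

Answer: 3876.48

Derivation:
After 1 (deposit($500)): balance=$1000.00 total_interest=$0.00
After 2 (month_end (apply 1% monthly interest)): balance=$1010.00 total_interest=$10.00
After 3 (deposit($1000)): balance=$2010.00 total_interest=$10.00
After 4 (deposit($1000)): balance=$3010.00 total_interest=$10.00
After 5 (withdraw($200)): balance=$2810.00 total_interest=$10.00
After 6 (month_end (apply 1% monthly interest)): balance=$2838.10 total_interest=$38.10
After 7 (deposit($1000)): balance=$3838.10 total_interest=$38.10
After 8 (month_end (apply 1% monthly interest)): balance=$3876.48 total_interest=$76.48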